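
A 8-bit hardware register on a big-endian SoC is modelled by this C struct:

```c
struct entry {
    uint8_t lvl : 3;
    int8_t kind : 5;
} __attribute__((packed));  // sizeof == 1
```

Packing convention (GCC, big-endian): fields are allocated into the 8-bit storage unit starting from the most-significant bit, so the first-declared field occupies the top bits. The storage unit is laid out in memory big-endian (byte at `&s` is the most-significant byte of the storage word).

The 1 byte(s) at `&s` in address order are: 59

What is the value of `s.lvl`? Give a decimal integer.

2

[0]=0x59 (big-endian) → word 0x59
lvl [5+:3] = (word>>5) & 0x7 = 2  ←
kind [0+:5] = (word>>0) & 0x1f = 25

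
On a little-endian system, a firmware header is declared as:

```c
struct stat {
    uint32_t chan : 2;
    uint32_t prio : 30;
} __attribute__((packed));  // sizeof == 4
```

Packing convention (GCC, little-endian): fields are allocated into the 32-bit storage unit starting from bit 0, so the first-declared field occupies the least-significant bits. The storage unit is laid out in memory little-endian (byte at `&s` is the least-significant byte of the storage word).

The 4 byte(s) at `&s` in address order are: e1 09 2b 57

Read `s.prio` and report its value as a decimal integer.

[0]=0xe1 [1]=0x09 [2]=0x2b [3]=0x57 (little-endian) → word 0x572b09e1
chan:2 @ bit 0 → (0x572b09e1>>0)&0x3 = 0x1
prio:30 @ bit 2 → (0x572b09e1>>2)&0x3fffffff = 0x15cac278  ←

365609592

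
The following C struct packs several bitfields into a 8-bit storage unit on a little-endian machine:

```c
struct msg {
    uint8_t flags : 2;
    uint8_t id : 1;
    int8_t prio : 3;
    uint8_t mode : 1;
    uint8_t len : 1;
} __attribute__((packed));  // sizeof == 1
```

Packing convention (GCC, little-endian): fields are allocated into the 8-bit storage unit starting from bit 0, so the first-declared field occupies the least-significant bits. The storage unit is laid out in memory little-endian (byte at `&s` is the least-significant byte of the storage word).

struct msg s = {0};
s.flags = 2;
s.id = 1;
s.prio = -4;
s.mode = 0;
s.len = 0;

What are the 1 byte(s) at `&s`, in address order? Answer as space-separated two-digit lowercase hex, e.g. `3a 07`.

26

[0+:2] flags=2 & 0x3 = 0x2; word=0x02
[2+:1] id=1 & 0x1 = 0x1; word=0x06
[3+:3] prio=-4 & 0x7 = 0x4; word=0x26
[6+:1] mode=0 & 0x1 = 0x0; word=0x26
[7+:1] len=0 & 0x1 = 0x0; word=0x26
word = 0x26 → little-endian bytes:
  [0]=0x26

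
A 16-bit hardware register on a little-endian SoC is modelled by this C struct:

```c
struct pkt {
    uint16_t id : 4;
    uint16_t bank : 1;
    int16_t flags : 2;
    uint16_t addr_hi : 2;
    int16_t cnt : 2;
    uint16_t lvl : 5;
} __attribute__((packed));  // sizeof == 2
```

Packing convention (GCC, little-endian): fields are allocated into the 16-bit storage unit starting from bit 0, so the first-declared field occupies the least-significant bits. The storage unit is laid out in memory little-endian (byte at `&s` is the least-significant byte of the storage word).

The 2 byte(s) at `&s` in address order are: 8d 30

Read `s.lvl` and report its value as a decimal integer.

6

[0]=0x8d [1]=0x30 (little-endian) → word 0x308d
id:4 @ bit 0 → (0x308d>>0)&0xf = 0xd
bank:1 @ bit 4 → (0x308d>>4)&0x1 = 0x0
flags:2 @ bit 5 → (0x308d>>5)&0x3 = 0x0
addr_hi:2 @ bit 7 → (0x308d>>7)&0x3 = 0x1
cnt:2 @ bit 9 → (0x308d>>9)&0x3 = 0x0
lvl:5 @ bit 11 → (0x308d>>11)&0x1f = 0x6  ←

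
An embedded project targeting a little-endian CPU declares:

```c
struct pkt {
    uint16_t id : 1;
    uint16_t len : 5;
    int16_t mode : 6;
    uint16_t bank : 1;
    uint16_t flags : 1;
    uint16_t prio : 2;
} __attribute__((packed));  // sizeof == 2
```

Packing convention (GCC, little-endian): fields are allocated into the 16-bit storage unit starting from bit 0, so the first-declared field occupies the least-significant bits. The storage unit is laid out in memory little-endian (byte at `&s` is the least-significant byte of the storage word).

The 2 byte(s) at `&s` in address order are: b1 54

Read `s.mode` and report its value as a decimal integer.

18

[0]=0xb1 [1]=0x54 (little-endian) → word 0x54b1
id:1 @ bit 0 → (0x54b1>>0)&0x1 = 0x1
len:5 @ bit 1 → (0x54b1>>1)&0x1f = 0x18
mode:6 @ bit 6 → (0x54b1>>6)&0x3f = 0x12  ←
bank:1 @ bit 12 → (0x54b1>>12)&0x1 = 0x1
flags:1 @ bit 13 → (0x54b1>>13)&0x1 = 0x0
prio:2 @ bit 14 → (0x54b1>>14)&0x3 = 0x1
mode signed 6b, MSB=0: value = 18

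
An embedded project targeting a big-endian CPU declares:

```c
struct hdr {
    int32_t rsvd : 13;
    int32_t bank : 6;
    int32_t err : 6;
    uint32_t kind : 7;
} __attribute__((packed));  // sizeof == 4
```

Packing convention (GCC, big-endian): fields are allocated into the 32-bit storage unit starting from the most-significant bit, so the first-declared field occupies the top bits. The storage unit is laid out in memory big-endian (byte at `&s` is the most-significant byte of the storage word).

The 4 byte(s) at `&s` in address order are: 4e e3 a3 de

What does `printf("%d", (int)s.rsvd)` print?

[0]=0x4e [1]=0xe3 [2]=0xa3 [3]=0xde (big-endian) → word 0x4ee3a3de
rsvd [19+:13] = (word>>19) & 0x1fff = 2524  ←
bank [13+:6] = (word>>13) & 0x3f = 29
err [7+:6] = (word>>7) & 0x3f = 7
kind [0+:7] = (word>>0) & 0x7f = 94
rsvd signed 13b, MSB=0: value = 2524

2524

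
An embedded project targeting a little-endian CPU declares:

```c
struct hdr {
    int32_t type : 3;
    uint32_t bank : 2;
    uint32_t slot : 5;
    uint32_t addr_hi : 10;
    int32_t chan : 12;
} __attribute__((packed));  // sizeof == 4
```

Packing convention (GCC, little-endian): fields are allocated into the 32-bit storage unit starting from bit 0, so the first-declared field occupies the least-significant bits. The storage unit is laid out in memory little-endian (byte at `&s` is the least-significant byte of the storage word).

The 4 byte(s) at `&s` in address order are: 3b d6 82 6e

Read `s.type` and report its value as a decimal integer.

[0]=0x3b [1]=0xd6 [2]=0x82 [3]=0x6e (little-endian) → word 0x6e82d63b
type [0+:3] = (word>>0) & 0x7 = 3  ←
bank [3+:2] = (word>>3) & 0x3 = 3
slot [5+:5] = (word>>5) & 0x1f = 17
addr_hi [10+:10] = (word>>10) & 0x3ff = 181
chan [20+:12] = (word>>20) & 0xfff = 1768
type signed 3b, MSB=0: value = 3

3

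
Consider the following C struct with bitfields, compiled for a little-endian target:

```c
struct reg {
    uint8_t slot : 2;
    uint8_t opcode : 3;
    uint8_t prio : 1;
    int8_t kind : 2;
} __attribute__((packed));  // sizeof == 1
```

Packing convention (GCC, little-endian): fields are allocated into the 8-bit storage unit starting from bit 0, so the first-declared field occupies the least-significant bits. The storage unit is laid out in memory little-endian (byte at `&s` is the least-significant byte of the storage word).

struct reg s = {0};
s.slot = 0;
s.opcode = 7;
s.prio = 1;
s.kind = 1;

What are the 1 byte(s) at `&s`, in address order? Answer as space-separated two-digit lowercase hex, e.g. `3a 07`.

slot (2b) val=0 bits=0x0 at bit 0: 0x00
opcode (3b) val=7 bits=0x7 at bit 2: 0x1c
prio (1b) val=1 bits=0x1 at bit 5: 0x3c
kind (2b) val=1 bits=0x1 at bit 6: 0x7c
word = 0x7c → little-endian bytes:
  [0]=0x7c

7c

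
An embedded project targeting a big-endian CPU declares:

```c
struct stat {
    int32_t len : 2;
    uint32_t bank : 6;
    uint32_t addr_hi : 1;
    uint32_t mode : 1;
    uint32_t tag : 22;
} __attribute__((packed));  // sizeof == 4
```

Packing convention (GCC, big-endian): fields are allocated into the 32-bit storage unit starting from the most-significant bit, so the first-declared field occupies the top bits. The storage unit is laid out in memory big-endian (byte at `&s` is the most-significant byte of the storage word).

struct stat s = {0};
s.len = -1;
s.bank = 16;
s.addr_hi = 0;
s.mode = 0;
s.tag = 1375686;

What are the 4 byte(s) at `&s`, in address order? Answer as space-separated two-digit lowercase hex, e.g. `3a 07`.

d0 14 fd c6

len (2b) val=-1 bits=0x3 at bit 30: 0xc0000000
bank (6b) val=16 bits=0x10 at bit 24: 0xd0000000
addr_hi (1b) val=0 bits=0x0 at bit 23: 0xd0000000
mode (1b) val=0 bits=0x0 at bit 22: 0xd0000000
tag (22b) val=1375686 bits=0x14fdc6 at bit 0: 0xd014fdc6
word = 0xd014fdc6 → big-endian bytes:
  [0]=0xd0  [1]=0x14  [2]=0xfd  [3]=0xc6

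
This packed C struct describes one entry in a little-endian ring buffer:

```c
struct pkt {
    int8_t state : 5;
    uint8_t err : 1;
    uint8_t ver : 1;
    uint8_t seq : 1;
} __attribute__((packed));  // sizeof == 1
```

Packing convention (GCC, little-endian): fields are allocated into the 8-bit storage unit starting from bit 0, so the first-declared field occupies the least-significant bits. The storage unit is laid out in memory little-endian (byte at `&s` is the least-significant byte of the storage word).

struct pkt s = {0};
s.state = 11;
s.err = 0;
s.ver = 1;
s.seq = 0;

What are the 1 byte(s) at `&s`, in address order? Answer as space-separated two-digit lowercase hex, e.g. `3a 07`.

state (5b) val=11 bits=0xb at bit 0: 0x0b
err (1b) val=0 bits=0x0 at bit 5: 0x0b
ver (1b) val=1 bits=0x1 at bit 6: 0x4b
seq (1b) val=0 bits=0x0 at bit 7: 0x4b
word = 0x4b → little-endian bytes:
  [0]=0x4b

4b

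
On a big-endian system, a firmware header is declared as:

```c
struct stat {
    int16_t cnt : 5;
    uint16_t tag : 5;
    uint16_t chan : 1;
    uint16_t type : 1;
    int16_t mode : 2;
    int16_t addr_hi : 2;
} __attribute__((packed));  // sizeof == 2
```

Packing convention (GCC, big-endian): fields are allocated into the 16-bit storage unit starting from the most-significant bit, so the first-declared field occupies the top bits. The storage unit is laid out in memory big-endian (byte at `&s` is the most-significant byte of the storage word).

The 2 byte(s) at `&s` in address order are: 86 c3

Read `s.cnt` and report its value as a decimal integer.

-16

[0]=0x86 [1]=0xc3 (big-endian) → word 0x86c3
cnt:5 @ bit 11 → (0x86c3>>11)&0x1f = 0x10  ←
tag:5 @ bit 6 → (0x86c3>>6)&0x1f = 0x1b
chan:1 @ bit 5 → (0x86c3>>5)&0x1 = 0x0
type:1 @ bit 4 → (0x86c3>>4)&0x1 = 0x0
mode:2 @ bit 2 → (0x86c3>>2)&0x3 = 0x0
addr_hi:2 @ bit 0 → (0x86c3>>0)&0x3 = 0x3
cnt signed 5b, MSB=1: 16 - 32 = -16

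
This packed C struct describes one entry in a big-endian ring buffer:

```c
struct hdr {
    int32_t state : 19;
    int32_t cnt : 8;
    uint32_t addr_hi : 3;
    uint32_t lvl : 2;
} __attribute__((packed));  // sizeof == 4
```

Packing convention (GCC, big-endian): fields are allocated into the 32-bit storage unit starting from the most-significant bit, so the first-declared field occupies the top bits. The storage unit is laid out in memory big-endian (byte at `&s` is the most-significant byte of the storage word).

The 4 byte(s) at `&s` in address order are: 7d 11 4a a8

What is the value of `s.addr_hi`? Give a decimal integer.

2

[0]=0x7d [1]=0x11 [2]=0x4a [3]=0xa8 (big-endian) → word 0x7d114aa8
state:19 @ bit 13 → (0x7d114aa8>>13)&0x7ffff = 0x3e88a
cnt:8 @ bit 5 → (0x7d114aa8>>5)&0xff = 0x55
addr_hi:3 @ bit 2 → (0x7d114aa8>>2)&0x7 = 0x2  ←
lvl:2 @ bit 0 → (0x7d114aa8>>0)&0x3 = 0x0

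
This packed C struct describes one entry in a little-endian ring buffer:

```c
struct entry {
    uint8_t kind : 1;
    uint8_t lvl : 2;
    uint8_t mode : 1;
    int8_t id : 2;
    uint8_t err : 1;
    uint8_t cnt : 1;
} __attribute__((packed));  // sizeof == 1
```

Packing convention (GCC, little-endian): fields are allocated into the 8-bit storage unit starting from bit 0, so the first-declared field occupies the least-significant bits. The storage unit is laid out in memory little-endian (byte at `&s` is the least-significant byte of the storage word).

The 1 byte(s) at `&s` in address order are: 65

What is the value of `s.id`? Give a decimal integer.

-2

[0]=0x65 (little-endian) → word 0x65
kind [0+:1] = (word>>0) & 0x1 = 1
lvl [1+:2] = (word>>1) & 0x3 = 2
mode [3+:1] = (word>>3) & 0x1 = 0
id [4+:2] = (word>>4) & 0x3 = 2  ←
err [6+:1] = (word>>6) & 0x1 = 1
cnt [7+:1] = (word>>7) & 0x1 = 0
id signed 2b, MSB=1: 2 - 4 = -2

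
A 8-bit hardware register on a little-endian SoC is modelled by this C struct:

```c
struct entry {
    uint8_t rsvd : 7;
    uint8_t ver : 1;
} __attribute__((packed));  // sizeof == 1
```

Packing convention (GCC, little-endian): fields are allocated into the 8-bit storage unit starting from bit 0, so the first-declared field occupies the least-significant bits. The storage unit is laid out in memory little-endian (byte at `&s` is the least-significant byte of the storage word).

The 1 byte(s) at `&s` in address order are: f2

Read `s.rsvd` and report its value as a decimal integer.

[0]=0xf2 (little-endian) → word 0xf2
rsvd:7 @ bit 0 → (0xf2>>0)&0x7f = 0x72  ←
ver:1 @ bit 7 → (0xf2>>7)&0x1 = 0x1

114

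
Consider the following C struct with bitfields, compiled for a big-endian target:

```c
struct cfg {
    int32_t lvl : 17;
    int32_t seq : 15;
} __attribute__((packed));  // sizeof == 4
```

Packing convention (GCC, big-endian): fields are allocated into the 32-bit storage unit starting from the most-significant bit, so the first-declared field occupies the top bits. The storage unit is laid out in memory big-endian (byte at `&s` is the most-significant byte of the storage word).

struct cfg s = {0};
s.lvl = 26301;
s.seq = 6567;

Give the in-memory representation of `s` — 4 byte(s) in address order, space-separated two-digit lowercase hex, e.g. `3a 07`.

lvl (17b) val=26301 bits=0x66bd at bit 15: 0x335e8000
seq (15b) val=6567 bits=0x19a7 at bit 0: 0x335e99a7
word = 0x335e99a7 → big-endian bytes:
  [0]=0x33  [1]=0x5e  [2]=0x99  [3]=0xa7

33 5e 99 a7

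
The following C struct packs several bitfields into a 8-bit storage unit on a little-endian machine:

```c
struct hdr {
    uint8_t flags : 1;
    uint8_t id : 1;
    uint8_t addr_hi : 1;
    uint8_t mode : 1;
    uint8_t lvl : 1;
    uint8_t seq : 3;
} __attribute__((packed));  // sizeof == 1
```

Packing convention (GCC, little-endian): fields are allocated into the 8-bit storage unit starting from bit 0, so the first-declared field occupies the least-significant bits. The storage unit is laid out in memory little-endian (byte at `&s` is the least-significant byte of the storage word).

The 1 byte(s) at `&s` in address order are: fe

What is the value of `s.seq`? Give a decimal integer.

7

[0]=0xfe (little-endian) → word 0xfe
flags [0+:1] = (word>>0) & 0x1 = 0
id [1+:1] = (word>>1) & 0x1 = 1
addr_hi [2+:1] = (word>>2) & 0x1 = 1
mode [3+:1] = (word>>3) & 0x1 = 1
lvl [4+:1] = (word>>4) & 0x1 = 1
seq [5+:3] = (word>>5) & 0x7 = 7  ←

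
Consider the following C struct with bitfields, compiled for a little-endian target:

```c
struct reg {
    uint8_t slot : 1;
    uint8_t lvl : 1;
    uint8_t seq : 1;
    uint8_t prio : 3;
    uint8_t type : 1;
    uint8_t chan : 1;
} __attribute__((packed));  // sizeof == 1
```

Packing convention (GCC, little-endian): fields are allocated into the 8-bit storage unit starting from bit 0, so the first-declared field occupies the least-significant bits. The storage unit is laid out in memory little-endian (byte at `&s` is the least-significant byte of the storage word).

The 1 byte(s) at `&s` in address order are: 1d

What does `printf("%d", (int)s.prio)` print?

[0]=0x1d (little-endian) → word 0x1d
slot [0+:1] = (word>>0) & 0x1 = 1
lvl [1+:1] = (word>>1) & 0x1 = 0
seq [2+:1] = (word>>2) & 0x1 = 1
prio [3+:3] = (word>>3) & 0x7 = 3  ←
type [6+:1] = (word>>6) & 0x1 = 0
chan [7+:1] = (word>>7) & 0x1 = 0

3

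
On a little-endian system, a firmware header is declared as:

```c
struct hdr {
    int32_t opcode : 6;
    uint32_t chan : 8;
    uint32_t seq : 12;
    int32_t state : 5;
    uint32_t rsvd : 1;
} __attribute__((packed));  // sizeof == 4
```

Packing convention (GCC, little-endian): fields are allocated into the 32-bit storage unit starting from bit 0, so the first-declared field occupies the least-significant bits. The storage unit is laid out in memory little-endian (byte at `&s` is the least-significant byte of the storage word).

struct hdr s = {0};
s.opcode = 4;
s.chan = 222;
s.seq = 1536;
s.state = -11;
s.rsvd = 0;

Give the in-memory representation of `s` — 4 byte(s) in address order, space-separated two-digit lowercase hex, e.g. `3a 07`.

[0+:6] opcode=4 & 0x3f = 0x4; word=0x00000004
[6+:8] chan=222 & 0xff = 0xde; word=0x00003784
[14+:12] seq=1536 & 0xfff = 0x600; word=0x01803784
[26+:5] state=-11 & 0x1f = 0x15; word=0x55803784
[31+:1] rsvd=0 & 0x1 = 0x0; word=0x55803784
word = 0x55803784 → little-endian bytes:
  [0]=0x84  [1]=0x37  [2]=0x80  [3]=0x55

84 37 80 55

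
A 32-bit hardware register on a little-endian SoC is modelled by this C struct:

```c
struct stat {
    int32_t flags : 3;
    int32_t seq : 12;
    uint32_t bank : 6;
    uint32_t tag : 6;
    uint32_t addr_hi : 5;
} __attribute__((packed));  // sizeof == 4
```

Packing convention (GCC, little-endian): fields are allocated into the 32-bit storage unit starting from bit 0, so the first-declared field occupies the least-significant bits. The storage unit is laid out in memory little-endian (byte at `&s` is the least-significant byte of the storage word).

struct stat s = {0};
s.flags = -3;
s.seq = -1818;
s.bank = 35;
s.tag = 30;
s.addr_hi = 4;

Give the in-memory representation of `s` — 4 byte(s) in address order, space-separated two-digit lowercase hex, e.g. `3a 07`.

35 c7 d1 23

[0+:3] flags=-3 & 0x7 = 0x5; word=0x00000005
[3+:12] seq=-1818 & 0xfff = 0x8e6; word=0x00004735
[15+:6] bank=35 & 0x3f = 0x23; word=0x0011c735
[21+:6] tag=30 & 0x3f = 0x1e; word=0x03d1c735
[27+:5] addr_hi=4 & 0x1f = 0x4; word=0x23d1c735
word = 0x23d1c735 → little-endian bytes:
  [0]=0x35  [1]=0xc7  [2]=0xd1  [3]=0x23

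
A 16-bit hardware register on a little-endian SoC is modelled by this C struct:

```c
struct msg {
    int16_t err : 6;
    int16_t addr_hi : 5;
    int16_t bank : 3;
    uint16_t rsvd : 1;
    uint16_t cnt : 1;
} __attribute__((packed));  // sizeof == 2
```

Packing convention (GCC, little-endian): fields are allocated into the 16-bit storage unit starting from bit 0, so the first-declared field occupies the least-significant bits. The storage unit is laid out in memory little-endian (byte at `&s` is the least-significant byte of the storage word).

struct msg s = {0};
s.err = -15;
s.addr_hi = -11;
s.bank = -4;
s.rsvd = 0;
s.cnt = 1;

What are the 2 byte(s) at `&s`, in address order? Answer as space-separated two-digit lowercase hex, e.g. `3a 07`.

err (6b) val=-15 bits=0x31 at bit 0: 0x0031
addr_hi (5b) val=-11 bits=0x15 at bit 6: 0x0571
bank (3b) val=-4 bits=0x4 at bit 11: 0x2571
rsvd (1b) val=0 bits=0x0 at bit 14: 0x2571
cnt (1b) val=1 bits=0x1 at bit 15: 0xa571
word = 0xa571 → little-endian bytes:
  [0]=0x71  [1]=0xa5

71 a5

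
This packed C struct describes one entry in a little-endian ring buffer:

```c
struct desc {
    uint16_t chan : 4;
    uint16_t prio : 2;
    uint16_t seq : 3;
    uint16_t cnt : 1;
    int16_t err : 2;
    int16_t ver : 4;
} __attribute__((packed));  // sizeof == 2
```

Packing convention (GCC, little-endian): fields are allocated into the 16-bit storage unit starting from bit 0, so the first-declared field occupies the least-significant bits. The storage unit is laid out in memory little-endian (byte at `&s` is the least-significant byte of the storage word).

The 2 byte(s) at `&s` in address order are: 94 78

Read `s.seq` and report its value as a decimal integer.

2

[0]=0x94 [1]=0x78 (little-endian) → word 0x7894
chan:4 @ bit 0 → (0x7894>>0)&0xf = 0x4
prio:2 @ bit 4 → (0x7894>>4)&0x3 = 0x1
seq:3 @ bit 6 → (0x7894>>6)&0x7 = 0x2  ←
cnt:1 @ bit 9 → (0x7894>>9)&0x1 = 0x0
err:2 @ bit 10 → (0x7894>>10)&0x3 = 0x2
ver:4 @ bit 12 → (0x7894>>12)&0xf = 0x7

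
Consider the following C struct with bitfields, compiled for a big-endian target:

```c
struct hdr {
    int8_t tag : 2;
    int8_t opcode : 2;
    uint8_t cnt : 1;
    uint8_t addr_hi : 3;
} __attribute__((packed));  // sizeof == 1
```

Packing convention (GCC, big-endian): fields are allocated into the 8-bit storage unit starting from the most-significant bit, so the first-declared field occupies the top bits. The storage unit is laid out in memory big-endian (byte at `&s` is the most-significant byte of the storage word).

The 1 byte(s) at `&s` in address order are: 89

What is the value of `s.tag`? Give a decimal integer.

[0]=0x89 (big-endian) → word 0x89
tag [6+:2] = (word>>6) & 0x3 = 2  ←
opcode [4+:2] = (word>>4) & 0x3 = 0
cnt [3+:1] = (word>>3) & 0x1 = 1
addr_hi [0+:3] = (word>>0) & 0x7 = 1
tag signed 2b, MSB=1: 2 - 4 = -2

-2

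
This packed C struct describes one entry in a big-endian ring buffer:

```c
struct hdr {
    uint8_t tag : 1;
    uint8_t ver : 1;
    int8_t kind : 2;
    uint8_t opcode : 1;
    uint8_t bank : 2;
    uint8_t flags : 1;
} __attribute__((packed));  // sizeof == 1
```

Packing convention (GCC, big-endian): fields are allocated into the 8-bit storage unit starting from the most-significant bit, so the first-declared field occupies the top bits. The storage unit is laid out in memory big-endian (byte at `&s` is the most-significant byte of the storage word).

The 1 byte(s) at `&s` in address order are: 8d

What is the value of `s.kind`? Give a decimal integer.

0

[0]=0x8d (big-endian) → word 0x8d
tag:1 @ bit 7 → (0x8d>>7)&0x1 = 0x1
ver:1 @ bit 6 → (0x8d>>6)&0x1 = 0x0
kind:2 @ bit 4 → (0x8d>>4)&0x3 = 0x0  ←
opcode:1 @ bit 3 → (0x8d>>3)&0x1 = 0x1
bank:2 @ bit 1 → (0x8d>>1)&0x3 = 0x2
flags:1 @ bit 0 → (0x8d>>0)&0x1 = 0x1
kind signed 2b, MSB=0: value = 0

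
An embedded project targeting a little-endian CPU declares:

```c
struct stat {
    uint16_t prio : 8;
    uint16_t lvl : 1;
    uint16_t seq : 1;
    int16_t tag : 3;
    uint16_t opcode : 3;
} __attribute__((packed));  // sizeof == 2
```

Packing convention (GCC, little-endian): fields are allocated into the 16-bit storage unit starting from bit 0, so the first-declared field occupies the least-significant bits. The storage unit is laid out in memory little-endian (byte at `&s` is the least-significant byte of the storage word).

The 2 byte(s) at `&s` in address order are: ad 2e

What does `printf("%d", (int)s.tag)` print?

[0]=0xad [1]=0x2e (little-endian) → word 0x2ead
prio:8 @ bit 0 → (0x2ead>>0)&0xff = 0xad
lvl:1 @ bit 8 → (0x2ead>>8)&0x1 = 0x0
seq:1 @ bit 9 → (0x2ead>>9)&0x1 = 0x1
tag:3 @ bit 10 → (0x2ead>>10)&0x7 = 0x3  ←
opcode:3 @ bit 13 → (0x2ead>>13)&0x7 = 0x1
tag signed 3b, MSB=0: value = 3

3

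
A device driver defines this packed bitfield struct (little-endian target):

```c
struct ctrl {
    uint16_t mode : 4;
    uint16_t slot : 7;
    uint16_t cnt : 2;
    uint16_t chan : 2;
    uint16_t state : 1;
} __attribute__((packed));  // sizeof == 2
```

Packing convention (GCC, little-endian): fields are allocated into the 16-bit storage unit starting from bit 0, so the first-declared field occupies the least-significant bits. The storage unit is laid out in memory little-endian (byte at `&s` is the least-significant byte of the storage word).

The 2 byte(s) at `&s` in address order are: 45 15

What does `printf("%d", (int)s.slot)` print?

[0]=0x45 [1]=0x15 (little-endian) → word 0x1545
mode:4 @ bit 0 → (0x1545>>0)&0xf = 0x5
slot:7 @ bit 4 → (0x1545>>4)&0x7f = 0x54  ←
cnt:2 @ bit 11 → (0x1545>>11)&0x3 = 0x2
chan:2 @ bit 13 → (0x1545>>13)&0x3 = 0x0
state:1 @ bit 15 → (0x1545>>15)&0x1 = 0x0

84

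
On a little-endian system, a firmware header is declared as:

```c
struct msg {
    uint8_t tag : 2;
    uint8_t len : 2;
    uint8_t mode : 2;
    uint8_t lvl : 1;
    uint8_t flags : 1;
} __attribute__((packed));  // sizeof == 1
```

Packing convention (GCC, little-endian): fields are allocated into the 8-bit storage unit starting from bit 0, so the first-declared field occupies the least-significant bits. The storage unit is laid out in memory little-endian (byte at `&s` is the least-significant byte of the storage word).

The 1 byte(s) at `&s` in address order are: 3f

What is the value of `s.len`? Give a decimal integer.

3

[0]=0x3f (little-endian) → word 0x3f
tag:2 @ bit 0 → (0x3f>>0)&0x3 = 0x3
len:2 @ bit 2 → (0x3f>>2)&0x3 = 0x3  ←
mode:2 @ bit 4 → (0x3f>>4)&0x3 = 0x3
lvl:1 @ bit 6 → (0x3f>>6)&0x1 = 0x0
flags:1 @ bit 7 → (0x3f>>7)&0x1 = 0x0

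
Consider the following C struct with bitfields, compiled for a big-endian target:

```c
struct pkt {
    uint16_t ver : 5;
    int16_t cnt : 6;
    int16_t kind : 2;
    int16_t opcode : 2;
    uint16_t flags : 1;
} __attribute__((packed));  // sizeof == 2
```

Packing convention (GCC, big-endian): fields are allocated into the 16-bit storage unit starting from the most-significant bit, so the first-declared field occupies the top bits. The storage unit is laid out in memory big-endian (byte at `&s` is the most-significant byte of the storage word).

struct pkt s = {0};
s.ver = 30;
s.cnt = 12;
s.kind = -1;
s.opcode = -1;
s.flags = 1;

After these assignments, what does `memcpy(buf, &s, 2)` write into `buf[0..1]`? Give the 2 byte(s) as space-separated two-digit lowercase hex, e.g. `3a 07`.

f1 9f

ver:5 = 30 → 0x1e << 11 → word 0xf000
cnt:6 = 12 → 0xc << 5 → word 0xf180
kind:2 = -1 → 0x3 << 3 → word 0xf198
opcode:2 = -1 → 0x3 << 1 → word 0xf19e
flags:1 = 1 → 0x1 << 0 → word 0xf19f
word = 0xf19f → big-endian bytes:
  [0]=0xf1  [1]=0x9f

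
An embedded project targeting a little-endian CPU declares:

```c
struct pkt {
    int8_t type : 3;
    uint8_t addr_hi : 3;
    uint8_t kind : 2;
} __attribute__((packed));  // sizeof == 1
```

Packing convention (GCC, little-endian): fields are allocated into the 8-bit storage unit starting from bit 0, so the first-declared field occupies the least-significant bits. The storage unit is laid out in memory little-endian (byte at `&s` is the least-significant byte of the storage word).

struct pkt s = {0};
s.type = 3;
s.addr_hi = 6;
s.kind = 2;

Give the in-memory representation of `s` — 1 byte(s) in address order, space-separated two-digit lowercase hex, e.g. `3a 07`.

b3

type (3b) val=3 bits=0x3 at bit 0: 0x03
addr_hi (3b) val=6 bits=0x6 at bit 3: 0x33
kind (2b) val=2 bits=0x2 at bit 6: 0xb3
word = 0xb3 → little-endian bytes:
  [0]=0xb3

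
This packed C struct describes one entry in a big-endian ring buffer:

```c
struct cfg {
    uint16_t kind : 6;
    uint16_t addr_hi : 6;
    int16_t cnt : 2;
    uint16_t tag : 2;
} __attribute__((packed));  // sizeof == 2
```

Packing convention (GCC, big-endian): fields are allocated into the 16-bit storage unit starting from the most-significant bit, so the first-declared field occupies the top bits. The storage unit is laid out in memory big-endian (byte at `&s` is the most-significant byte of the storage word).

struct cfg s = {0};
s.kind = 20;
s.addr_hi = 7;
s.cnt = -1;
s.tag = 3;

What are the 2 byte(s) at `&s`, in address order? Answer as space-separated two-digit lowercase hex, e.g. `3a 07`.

50 7f

kind:6 = 20 → 0x14 << 10 → word 0x5000
addr_hi:6 = 7 → 0x7 << 4 → word 0x5070
cnt:2 = -1 → 0x3 << 2 → word 0x507c
tag:2 = 3 → 0x3 << 0 → word 0x507f
word = 0x507f → big-endian bytes:
  [0]=0x50  [1]=0x7f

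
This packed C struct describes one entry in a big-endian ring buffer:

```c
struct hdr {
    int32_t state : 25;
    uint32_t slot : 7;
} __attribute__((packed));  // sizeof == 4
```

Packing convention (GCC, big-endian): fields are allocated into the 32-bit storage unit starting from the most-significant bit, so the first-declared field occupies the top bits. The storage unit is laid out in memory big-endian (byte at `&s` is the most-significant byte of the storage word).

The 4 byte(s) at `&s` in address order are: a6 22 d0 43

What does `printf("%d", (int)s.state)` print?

[0]=0xa6 [1]=0x22 [2]=0xd0 [3]=0x43 (big-endian) → word 0xa622d043
state:25 @ bit 7 → (0xa622d043>>7)&0x1ffffff = 0x14c45a0  ←
slot:7 @ bit 0 → (0xa622d043>>0)&0x7f = 0x43
state signed 25b, MSB=1: 21775776 - 33554432 = -11778656

-11778656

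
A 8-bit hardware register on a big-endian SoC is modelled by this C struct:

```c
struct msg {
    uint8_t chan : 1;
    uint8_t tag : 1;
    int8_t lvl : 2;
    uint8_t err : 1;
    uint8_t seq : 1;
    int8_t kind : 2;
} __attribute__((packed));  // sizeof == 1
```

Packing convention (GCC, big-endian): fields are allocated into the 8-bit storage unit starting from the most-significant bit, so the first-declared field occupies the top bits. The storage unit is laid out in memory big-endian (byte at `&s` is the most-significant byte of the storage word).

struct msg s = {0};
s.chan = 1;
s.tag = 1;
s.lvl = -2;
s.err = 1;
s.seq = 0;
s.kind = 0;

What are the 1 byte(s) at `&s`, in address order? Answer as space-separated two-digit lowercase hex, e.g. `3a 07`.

e8

chan:1 = 1 → 0x1 << 7 → word 0x80
tag:1 = 1 → 0x1 << 6 → word 0xc0
lvl:2 = -2 → 0x2 << 4 → word 0xe0
err:1 = 1 → 0x1 << 3 → word 0xe8
seq:1 = 0 → 0x0 << 2 → word 0xe8
kind:2 = 0 → 0x0 << 0 → word 0xe8
word = 0xe8 → big-endian bytes:
  [0]=0xe8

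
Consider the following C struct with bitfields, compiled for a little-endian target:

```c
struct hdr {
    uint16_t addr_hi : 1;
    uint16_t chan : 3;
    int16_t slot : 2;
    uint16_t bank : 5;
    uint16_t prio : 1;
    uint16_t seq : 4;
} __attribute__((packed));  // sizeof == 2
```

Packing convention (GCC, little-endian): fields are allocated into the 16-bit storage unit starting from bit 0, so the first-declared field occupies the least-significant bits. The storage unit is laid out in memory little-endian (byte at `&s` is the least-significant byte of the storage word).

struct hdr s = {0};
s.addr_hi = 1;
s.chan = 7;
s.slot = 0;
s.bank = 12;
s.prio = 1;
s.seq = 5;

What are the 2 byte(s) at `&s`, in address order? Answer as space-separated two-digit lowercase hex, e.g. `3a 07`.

addr_hi (1b) val=1 bits=0x1 at bit 0: 0x0001
chan (3b) val=7 bits=0x7 at bit 1: 0x000f
slot (2b) val=0 bits=0x0 at bit 4: 0x000f
bank (5b) val=12 bits=0xc at bit 6: 0x030f
prio (1b) val=1 bits=0x1 at bit 11: 0x0b0f
seq (4b) val=5 bits=0x5 at bit 12: 0x5b0f
word = 0x5b0f → little-endian bytes:
  [0]=0x0f  [1]=0x5b

0f 5b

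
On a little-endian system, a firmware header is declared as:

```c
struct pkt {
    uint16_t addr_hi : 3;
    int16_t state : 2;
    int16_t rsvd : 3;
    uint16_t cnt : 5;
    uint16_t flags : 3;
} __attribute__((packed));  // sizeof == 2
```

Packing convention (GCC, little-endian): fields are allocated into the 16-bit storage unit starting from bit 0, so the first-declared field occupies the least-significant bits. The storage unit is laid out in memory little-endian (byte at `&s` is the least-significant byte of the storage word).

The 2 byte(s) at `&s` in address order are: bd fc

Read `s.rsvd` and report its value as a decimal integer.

[0]=0xbd [1]=0xfc (little-endian) → word 0xfcbd
addr_hi:3 @ bit 0 → (0xfcbd>>0)&0x7 = 0x5
state:2 @ bit 3 → (0xfcbd>>3)&0x3 = 0x3
rsvd:3 @ bit 5 → (0xfcbd>>5)&0x7 = 0x5  ←
cnt:5 @ bit 8 → (0xfcbd>>8)&0x1f = 0x1c
flags:3 @ bit 13 → (0xfcbd>>13)&0x7 = 0x7
rsvd signed 3b, MSB=1: 5 - 8 = -3

-3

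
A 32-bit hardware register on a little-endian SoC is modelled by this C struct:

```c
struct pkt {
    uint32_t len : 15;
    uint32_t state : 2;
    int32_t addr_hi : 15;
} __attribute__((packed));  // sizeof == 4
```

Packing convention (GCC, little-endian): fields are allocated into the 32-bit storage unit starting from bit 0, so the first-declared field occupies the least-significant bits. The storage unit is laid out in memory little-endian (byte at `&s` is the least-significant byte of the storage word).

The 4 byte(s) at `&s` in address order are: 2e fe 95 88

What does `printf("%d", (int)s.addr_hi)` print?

[0]=0x2e [1]=0xfe [2]=0x95 [3]=0x88 (little-endian) → word 0x8895fe2e
len [0+:15] = (word>>0) & 0x7fff = 32302
state [15+:2] = (word>>15) & 0x3 = 3
addr_hi [17+:15] = (word>>17) & 0x7fff = 17482  ←
addr_hi signed 15b, MSB=1: 17482 - 32768 = -15286

-15286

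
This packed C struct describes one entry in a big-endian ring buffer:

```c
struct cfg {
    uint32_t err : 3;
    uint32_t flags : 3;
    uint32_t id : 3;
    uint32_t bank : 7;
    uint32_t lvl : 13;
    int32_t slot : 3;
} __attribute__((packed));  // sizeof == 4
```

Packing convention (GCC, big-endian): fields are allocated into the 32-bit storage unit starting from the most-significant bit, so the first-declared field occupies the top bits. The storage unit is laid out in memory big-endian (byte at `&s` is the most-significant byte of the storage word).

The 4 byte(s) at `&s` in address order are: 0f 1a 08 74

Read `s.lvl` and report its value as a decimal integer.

270

[0]=0x0f [1]=0x1a [2]=0x08 [3]=0x74 (big-endian) → word 0x0f1a0874
err [29+:3] = (word>>29) & 0x7 = 0
flags [26+:3] = (word>>26) & 0x7 = 3
id [23+:3] = (word>>23) & 0x7 = 6
bank [16+:7] = (word>>16) & 0x7f = 26
lvl [3+:13] = (word>>3) & 0x1fff = 270  ←
slot [0+:3] = (word>>0) & 0x7 = 4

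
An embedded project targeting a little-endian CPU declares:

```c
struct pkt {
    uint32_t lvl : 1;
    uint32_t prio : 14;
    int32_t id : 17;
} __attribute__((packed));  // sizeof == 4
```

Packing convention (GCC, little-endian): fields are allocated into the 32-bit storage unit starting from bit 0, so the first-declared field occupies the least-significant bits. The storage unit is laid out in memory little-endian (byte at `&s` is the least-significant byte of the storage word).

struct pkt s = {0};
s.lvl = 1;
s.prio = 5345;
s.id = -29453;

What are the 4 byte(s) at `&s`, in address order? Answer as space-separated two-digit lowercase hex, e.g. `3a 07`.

lvl:1 = 1 → 0x1 << 0 → word 0x00000001
prio:14 = 5345 → 0x14e1 << 1 → word 0x000029c3
id:17 = -29453 → 0x18cf3 << 15 → word 0xc679a9c3
word = 0xc679a9c3 → little-endian bytes:
  [0]=0xc3  [1]=0xa9  [2]=0x79  [3]=0xc6

c3 a9 79 c6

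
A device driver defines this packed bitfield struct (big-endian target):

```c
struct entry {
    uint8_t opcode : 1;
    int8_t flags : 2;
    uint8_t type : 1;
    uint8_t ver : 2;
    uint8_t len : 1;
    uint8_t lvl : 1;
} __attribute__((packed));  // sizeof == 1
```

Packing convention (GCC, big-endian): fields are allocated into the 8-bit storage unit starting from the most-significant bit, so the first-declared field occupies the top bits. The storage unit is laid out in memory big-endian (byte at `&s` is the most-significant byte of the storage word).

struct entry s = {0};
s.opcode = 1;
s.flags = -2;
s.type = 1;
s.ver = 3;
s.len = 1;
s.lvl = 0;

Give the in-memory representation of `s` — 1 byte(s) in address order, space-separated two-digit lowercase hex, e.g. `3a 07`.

opcode (1b) val=1 bits=0x1 at bit 7: 0x80
flags (2b) val=-2 bits=0x2 at bit 5: 0xc0
type (1b) val=1 bits=0x1 at bit 4: 0xd0
ver (2b) val=3 bits=0x3 at bit 2: 0xdc
len (1b) val=1 bits=0x1 at bit 1: 0xde
lvl (1b) val=0 bits=0x0 at bit 0: 0xde
word = 0xde → big-endian bytes:
  [0]=0xde

de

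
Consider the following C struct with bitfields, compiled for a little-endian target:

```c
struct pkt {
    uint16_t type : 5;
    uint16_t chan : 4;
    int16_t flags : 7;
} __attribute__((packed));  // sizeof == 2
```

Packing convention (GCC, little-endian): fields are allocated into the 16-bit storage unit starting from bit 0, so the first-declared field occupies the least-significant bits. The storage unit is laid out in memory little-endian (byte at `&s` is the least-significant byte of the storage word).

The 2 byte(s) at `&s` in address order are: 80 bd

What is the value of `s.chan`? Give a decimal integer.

[0]=0x80 [1]=0xbd (little-endian) → word 0xbd80
type [0+:5] = (word>>0) & 0x1f = 0
chan [5+:4] = (word>>5) & 0xf = 12  ←
flags [9+:7] = (word>>9) & 0x7f = 94

12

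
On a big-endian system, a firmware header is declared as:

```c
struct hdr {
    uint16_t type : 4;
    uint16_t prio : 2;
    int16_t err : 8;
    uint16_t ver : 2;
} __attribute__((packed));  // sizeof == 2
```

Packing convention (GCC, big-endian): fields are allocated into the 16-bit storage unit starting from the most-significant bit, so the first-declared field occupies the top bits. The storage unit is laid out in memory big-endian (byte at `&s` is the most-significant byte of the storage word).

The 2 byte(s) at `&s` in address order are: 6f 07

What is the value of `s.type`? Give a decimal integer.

6

[0]=0x6f [1]=0x07 (big-endian) → word 0x6f07
type [12+:4] = (word>>12) & 0xf = 6  ←
prio [10+:2] = (word>>10) & 0x3 = 3
err [2+:8] = (word>>2) & 0xff = 193
ver [0+:2] = (word>>0) & 0x3 = 3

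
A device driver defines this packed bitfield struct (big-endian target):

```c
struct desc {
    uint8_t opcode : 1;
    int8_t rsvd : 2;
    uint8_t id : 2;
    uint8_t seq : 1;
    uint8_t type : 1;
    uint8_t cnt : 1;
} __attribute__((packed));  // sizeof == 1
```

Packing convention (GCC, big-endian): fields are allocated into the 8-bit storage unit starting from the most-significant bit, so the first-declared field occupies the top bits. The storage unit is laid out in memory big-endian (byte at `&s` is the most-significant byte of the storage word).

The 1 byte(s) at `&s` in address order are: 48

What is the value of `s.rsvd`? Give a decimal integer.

-2

[0]=0x48 (big-endian) → word 0x48
opcode [7+:1] = (word>>7) & 0x1 = 0
rsvd [5+:2] = (word>>5) & 0x3 = 2  ←
id [3+:2] = (word>>3) & 0x3 = 1
seq [2+:1] = (word>>2) & 0x1 = 0
type [1+:1] = (word>>1) & 0x1 = 0
cnt [0+:1] = (word>>0) & 0x1 = 0
rsvd signed 2b, MSB=1: 2 - 4 = -2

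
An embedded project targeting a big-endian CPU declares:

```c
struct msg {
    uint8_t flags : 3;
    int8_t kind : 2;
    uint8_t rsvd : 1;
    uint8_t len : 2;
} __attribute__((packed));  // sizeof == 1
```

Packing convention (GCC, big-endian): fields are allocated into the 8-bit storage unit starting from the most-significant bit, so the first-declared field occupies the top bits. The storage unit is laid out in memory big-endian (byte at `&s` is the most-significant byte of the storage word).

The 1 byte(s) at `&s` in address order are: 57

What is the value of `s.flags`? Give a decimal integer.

2

[0]=0x57 (big-endian) → word 0x57
flags [5+:3] = (word>>5) & 0x7 = 2  ←
kind [3+:2] = (word>>3) & 0x3 = 2
rsvd [2+:1] = (word>>2) & 0x1 = 1
len [0+:2] = (word>>0) & 0x3 = 3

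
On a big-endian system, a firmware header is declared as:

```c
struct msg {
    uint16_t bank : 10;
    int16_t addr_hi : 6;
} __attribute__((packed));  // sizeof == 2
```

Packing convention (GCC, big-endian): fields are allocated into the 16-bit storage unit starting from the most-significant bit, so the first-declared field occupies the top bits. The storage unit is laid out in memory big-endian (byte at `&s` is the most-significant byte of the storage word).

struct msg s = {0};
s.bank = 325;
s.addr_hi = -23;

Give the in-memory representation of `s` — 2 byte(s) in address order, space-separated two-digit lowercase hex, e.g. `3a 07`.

51 69

bank (10b) val=325 bits=0x145 at bit 6: 0x5140
addr_hi (6b) val=-23 bits=0x29 at bit 0: 0x5169
word = 0x5169 → big-endian bytes:
  [0]=0x51  [1]=0x69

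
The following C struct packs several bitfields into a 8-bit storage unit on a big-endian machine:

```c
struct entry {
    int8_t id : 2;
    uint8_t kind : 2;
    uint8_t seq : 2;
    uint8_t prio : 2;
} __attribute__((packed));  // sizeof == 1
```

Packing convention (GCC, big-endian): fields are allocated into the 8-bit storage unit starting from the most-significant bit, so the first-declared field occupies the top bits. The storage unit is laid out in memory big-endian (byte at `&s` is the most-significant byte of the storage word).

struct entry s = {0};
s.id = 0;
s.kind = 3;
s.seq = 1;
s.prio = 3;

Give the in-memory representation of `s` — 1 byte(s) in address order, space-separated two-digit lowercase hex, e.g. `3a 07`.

37

id (2b) val=0 bits=0x0 at bit 6: 0x00
kind (2b) val=3 bits=0x3 at bit 4: 0x30
seq (2b) val=1 bits=0x1 at bit 2: 0x34
prio (2b) val=3 bits=0x3 at bit 0: 0x37
word = 0x37 → big-endian bytes:
  [0]=0x37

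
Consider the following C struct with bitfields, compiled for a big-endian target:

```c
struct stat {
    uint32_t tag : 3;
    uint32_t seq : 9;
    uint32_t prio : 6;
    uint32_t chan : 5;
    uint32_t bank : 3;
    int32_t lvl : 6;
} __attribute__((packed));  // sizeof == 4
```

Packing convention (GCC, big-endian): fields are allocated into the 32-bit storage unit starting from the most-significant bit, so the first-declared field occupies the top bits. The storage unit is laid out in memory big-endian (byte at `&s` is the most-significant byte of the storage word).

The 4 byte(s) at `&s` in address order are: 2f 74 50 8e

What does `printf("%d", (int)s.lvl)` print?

14

[0]=0x2f [1]=0x74 [2]=0x50 [3]=0x8e (big-endian) → word 0x2f74508e
tag:3 @ bit 29 → (0x2f74508e>>29)&0x7 = 0x1
seq:9 @ bit 20 → (0x2f74508e>>20)&0x1ff = 0xf7
prio:6 @ bit 14 → (0x2f74508e>>14)&0x3f = 0x11
chan:5 @ bit 9 → (0x2f74508e>>9)&0x1f = 0x8
bank:3 @ bit 6 → (0x2f74508e>>6)&0x7 = 0x2
lvl:6 @ bit 0 → (0x2f74508e>>0)&0x3f = 0xe  ←
lvl signed 6b, MSB=0: value = 14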